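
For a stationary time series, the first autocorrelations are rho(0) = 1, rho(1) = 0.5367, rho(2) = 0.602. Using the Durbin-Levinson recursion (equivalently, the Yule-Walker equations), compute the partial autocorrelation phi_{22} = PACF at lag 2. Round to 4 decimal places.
\phi_{22} = 0.4410

The PACF at lag k is phi_{kk}, the last component of the solution
to the Yule-Walker system G_k phi = r_k where
  (G_k)_{ij} = rho(|i - j|), (r_k)_i = rho(i), i,j = 1..k.
Equivalently, Durbin-Levinson gives phi_{kk} iteratively:
  phi_{11} = rho(1)
  phi_{kk} = [rho(k) - sum_{j=1..k-1} phi_{k-1,j} rho(k-j)]
            / [1 - sum_{j=1..k-1} phi_{k-1,j} rho(j)],
  phi_{k,j} = phi_{k-1,j} - phi_{kk} phi_{k-1,k-j},  j = 1..k-1.
Step k = 1:
  phi_11 = rho(1) = 0.5367.
Step k = 2:
  phi_22 = [rho(2) - phi_11 rho(1)] / [1 - phi_11 rho(1)] = [0.602 - (0.5367)(0.5367)] / [1 - (0.5367)(0.5367)]
         = 0.31395311 / 0.71195311 = 0.441.
Therefore phi_{22} = 0.4410.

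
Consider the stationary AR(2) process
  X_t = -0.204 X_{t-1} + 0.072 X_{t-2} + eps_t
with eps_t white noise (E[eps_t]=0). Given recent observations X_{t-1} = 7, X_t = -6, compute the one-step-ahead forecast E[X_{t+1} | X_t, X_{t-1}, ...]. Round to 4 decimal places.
E[X_{t+1} \mid \mathcal F_t] = 1.7280

For an AR(p) model X_t = c + sum_i phi_i X_{t-i} + eps_t, the
one-step-ahead conditional mean is
  E[X_{t+1} | X_t, ...] = c + sum_i phi_i X_{t+1-i}.
Substitute known values:
  E[X_{t+1} | ...] = (-0.204) * (-6) + (0.072) * (7)
                   = 1.7280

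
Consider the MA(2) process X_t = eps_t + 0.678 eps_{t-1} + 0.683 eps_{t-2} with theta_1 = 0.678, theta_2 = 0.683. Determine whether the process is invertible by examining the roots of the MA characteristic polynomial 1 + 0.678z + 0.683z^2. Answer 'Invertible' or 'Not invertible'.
\text{Invertible}

The MA(q) characteristic polynomial is P(z) = 1 + 0.678z + 0.683z^2.
Invertibility requires all roots to lie outside the unit circle, i.e. |z| > 1 for every root.
Set 1 + (0.678) z + (0.683) z^2 = 0, i.e. a z^2 + b z + c = 0 with a = 0.683, b = 0.678, c = 1.
Discriminant D = b^2 - 4ac = (0.678)^2 - 4*(0.683)*1 = 0.459684 - (2.732) = -2.272316.
D < 0, so the roots are the complex-conjugate pair z = (-b +/- i sqrt(-D)) / (2a) = -0.4963 +/- 1.1035i.
For a conjugate pair |z|^2 = z * conj(z) = (product of roots) = c/a = 1/(0.683) = 1.464129, so |z| = sqrt(1.464129) = 1.21 for both roots.
Moduli of all roots: 1.2100, 1.2100.
All moduli strictly greater than 1? Yes.
Verdict: Invertible.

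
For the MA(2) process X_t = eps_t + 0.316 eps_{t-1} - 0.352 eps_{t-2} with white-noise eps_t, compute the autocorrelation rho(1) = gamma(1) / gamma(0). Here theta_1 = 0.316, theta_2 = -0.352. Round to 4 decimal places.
\rho(1) = 0.1673

For an MA(q) process with theta_0 = 1, the autocovariance is
  gamma(k) = sigma^2 * sum_{i=0..q-k} theta_i * theta_{i+k},
and rho(k) = gamma(k) / gamma(0). Sigma^2 cancels.
  numerator   = (1)*(0.316) + (0.316)*(-0.352) = 0.204768.
  denominator = (1)^2 + (0.316)^2 + (-0.352)^2 = 1.22376.
  rho(1) = 0.204768 / 1.22376 = 0.1673.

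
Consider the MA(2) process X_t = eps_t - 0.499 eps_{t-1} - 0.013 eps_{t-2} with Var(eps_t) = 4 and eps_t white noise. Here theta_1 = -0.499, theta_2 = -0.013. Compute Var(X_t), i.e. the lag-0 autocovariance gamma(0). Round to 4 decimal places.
\gamma(0) = 4.9967

For an MA(q) process X_t = eps_t + sum_i theta_i eps_{t-i} with
Var(eps_t) = sigma^2, the variance is
  gamma(0) = sigma^2 * (1 + sum_i theta_i^2).
  sum_i theta_i^2 = (-0.499)^2 + (-0.013)^2 = 0.249001 + 0.000169 = 0.24917.
  gamma(0) = 4 * (1 + 0.24917) = 4 * 1.24917 = 4.99668, which rounds to 4.9967.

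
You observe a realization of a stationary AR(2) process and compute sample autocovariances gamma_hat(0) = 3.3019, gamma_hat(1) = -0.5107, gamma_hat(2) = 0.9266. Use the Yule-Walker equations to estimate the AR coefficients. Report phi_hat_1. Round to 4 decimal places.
\hat\phi_{1} = -0.1140

The Yule-Walker equations for an AR(p) process read, in matrix form,
  Gamma_p phi = r_p,   with   (Gamma_p)_{ij} = gamma(|i - j|),
                       (r_p)_i = gamma(i),   i,j = 1..p.
Substitute the sample gammas (Toeplitz matrix and right-hand side of size 2):
  Gamma_p = [[3.3019, -0.5107], [-0.5107, 3.3019]]
  r_p     = [-0.5107, 0.9266]
Written out:
  3.3019 phi_1 - 0.5107 phi_2 = -0.5107
  -0.5107 phi_1 + 3.3019 phi_2 = 0.9266
Solve by Cramer's rule:
  det = gamma(0)^2 - gamma(1)^2 = (3.3019)^2 - (-0.5107)^2 = 10.90254361 - 0.26081449 = 10.64172912
  phi_hat_1 = [gamma(1) gamma(0) - gamma(1) gamma(2)] / det = [(-0.5107)(3.3019) - (-0.5107)(0.9266)] / 10.64172912 = -1.21306571 / 10.64172912 = -0.114
  phi_hat_2 = [gamma(0) gamma(2) - gamma(1)^2] / det = [(3.3019)(0.9266) - (-0.5107)^2] / 10.64172912 = 2.79872605 / 10.64172912 = 0.263
So phi_hat = [-0.1140, 0.2630].
Therefore phi_hat_1 = -0.1140.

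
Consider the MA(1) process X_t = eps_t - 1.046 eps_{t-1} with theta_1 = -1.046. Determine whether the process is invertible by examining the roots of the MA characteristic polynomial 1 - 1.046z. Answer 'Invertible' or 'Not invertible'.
\text{Not invertible}

The MA(q) characteristic polynomial is P(z) = 1 - 1.046z.
Invertibility requires all roots to lie outside the unit circle, i.e. |z| > 1 for every root.
This is linear in z: 1 + (-1.046) z = 0  =>  z = -1/(-1.046) = 0.956023,  |z| = 0.956023.
Moduli of all roots: 0.9560.
All moduli strictly greater than 1? No.
Verdict: Not invertible.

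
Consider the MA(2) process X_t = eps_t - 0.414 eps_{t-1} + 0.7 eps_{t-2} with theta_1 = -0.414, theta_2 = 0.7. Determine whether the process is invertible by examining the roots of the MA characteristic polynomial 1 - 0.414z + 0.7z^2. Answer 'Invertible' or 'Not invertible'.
\text{Invertible}

The MA(q) characteristic polynomial is P(z) = 1 - 0.414z + 0.7z^2.
Invertibility requires all roots to lie outside the unit circle, i.e. |z| > 1 for every root.
Set 1 + (-0.414) z + (0.7) z^2 = 0, i.e. a z^2 + b z + c = 0 with a = 0.7, b = -0.414, c = 1.
Discriminant D = b^2 - 4ac = (-0.414)^2 - 4*(0.7)*1 = 0.171396 - (2.8) = -2.628604.
D < 0, so the roots are the complex-conjugate pair z = (-b +/- i sqrt(-D)) / (2a) = 0.2957 +/- 1.1581i.
For a conjugate pair |z|^2 = z * conj(z) = (product of roots) = c/a = 1/(0.7) = 1.428571, so |z| = sqrt(1.428571) = 1.1952 for both roots.
Moduli of all roots: 1.1952, 1.1952.
All moduli strictly greater than 1? Yes.
Verdict: Invertible.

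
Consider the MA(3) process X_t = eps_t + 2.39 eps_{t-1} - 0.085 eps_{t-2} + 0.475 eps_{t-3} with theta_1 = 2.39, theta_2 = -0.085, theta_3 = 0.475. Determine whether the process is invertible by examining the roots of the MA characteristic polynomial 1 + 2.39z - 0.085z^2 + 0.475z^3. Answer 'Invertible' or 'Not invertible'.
\text{Not invertible}

The MA(q) characteristic polynomial is P(z) = 1 + 2.39z - 0.085z^2 + 0.475z^3.
Invertibility requires all roots to lie outside the unit circle, i.e. |z| > 1 for every root.
Degree 3: look for a simple real root z0 first, then factor out (1 - z/z0) and solve the remaining quadratic.
Testing z0 = -0.4: P(-0.4) = 1 + (2.39)(-0.4) + (-0.085)(-0.4)^2 + (0.475)(-0.4)^3
  = 1 + (-0.956) + (-0.0136) + (-0.0304) = 0.  So z_0 = -0.4 is a root, |z_0| = 0.4.
Divide out the factor (1 + 2.5 z) = (1 - z/z0) (since 1/z0 = -2.5):
  P(z) = (1 + 2.5 z)(1 + (-0.11) z + (0.19) z^2)
  [check: z-coef -0.11 - (-2.5) = 2.39; z^2-coef 0.19 - (-2.5)(-0.11) = -0.085; z^3-coef -(-2.5)(0.19) = 0.475.]
Remaining roots from the quadratic factor 1 + (-0.11) z + (0.19) z^2:
  Set 1 + (-0.11) z + (0.19) z^2 = 0, i.e. a z^2 + b z + c = 0 with a = 0.19, b = -0.11, c = 1.
  Discriminant D = b^2 - 4ac = (-0.11)^2 - 4*(0.19)*1 = 0.0121 - (0.76) = -0.7479.
  D < 0, so the roots are the complex-conjugate pair z = (-b +/- i sqrt(-D)) / (2a) = 0.2895 +/- 2.2758i.
  For a conjugate pair |z|^2 = z * conj(z) = (product of roots) = c/a = 1/(0.19) = 5.263158, so |z| = sqrt(5.263158) = 2.2942 for both roots.
Moduli of all roots: 0.4000, 2.2942, 2.2942.
All moduli strictly greater than 1? No.
Verdict: Not invertible.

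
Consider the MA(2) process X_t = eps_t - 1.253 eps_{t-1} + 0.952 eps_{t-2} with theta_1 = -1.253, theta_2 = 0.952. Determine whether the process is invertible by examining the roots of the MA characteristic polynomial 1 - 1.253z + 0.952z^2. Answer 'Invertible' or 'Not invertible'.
\text{Invertible}

The MA(q) characteristic polynomial is P(z) = 1 - 1.253z + 0.952z^2.
Invertibility requires all roots to lie outside the unit circle, i.e. |z| > 1 for every root.
Set 1 + (-1.253) z + (0.952) z^2 = 0, i.e. a z^2 + b z + c = 0 with a = 0.952, b = -1.253, c = 1.
Discriminant D = b^2 - 4ac = (-1.253)^2 - 4*(0.952)*1 = 1.570009 - (3.808) = -2.237991.
D < 0, so the roots are the complex-conjugate pair z = (-b +/- i sqrt(-D)) / (2a) = 0.6581 +/- 0.7857i.
For a conjugate pair |z|^2 = z * conj(z) = (product of roots) = c/a = 1/(0.952) = 1.05042, so |z| = sqrt(1.05042) = 1.0249 for both roots.
Moduli of all roots: 1.0249, 1.0249.
All moduli strictly greater than 1? Yes.
Verdict: Invertible.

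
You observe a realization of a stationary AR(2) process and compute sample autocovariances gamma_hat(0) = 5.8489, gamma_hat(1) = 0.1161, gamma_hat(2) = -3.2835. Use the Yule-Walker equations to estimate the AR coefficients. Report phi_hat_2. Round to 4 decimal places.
\hat\phi_{2} = -0.5620

The Yule-Walker equations for an AR(p) process read, in matrix form,
  Gamma_p phi = r_p,   with   (Gamma_p)_{ij} = gamma(|i - j|),
                       (r_p)_i = gamma(i),   i,j = 1..p.
Substitute the sample gammas (Toeplitz matrix and right-hand side of size 2):
  Gamma_p = [[5.8489, 0.1161], [0.1161, 5.8489]]
  r_p     = [0.1161, -3.2835]
Written out:
  5.8489 phi_1 + 0.1161 phi_2 = 0.1161
  0.1161 phi_1 + 5.8489 phi_2 = -3.2835
Solve by Cramer's rule:
  det = gamma(0)^2 - gamma(1)^2 = (5.8489)^2 - (0.1161)^2 = 34.20963121 - 0.01347921 = 34.196152
  phi_hat_1 = [gamma(1) gamma(0) - gamma(1) gamma(2)] / det = [(0.1161)(5.8489) - (0.1161)(-3.2835)] / 34.196152 = 1.06027164 / 34.196152 = 0.031
  phi_hat_2 = [gamma(0) gamma(2) - gamma(1)^2] / det = [(5.8489)(-3.2835) - (0.1161)^2] / 34.196152 = -19.21834236 / 34.196152 = -0.562
So phi_hat = [0.0310, -0.5620].
Therefore phi_hat_2 = -0.5620.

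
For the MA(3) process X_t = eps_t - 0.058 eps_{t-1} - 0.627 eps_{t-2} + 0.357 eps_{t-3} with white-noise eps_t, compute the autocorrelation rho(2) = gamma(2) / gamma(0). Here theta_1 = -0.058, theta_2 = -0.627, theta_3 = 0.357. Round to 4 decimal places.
\rho(2) = -0.4250

For an MA(q) process with theta_0 = 1, the autocovariance is
  gamma(k) = sigma^2 * sum_{i=0..q-k} theta_i * theta_{i+k},
and rho(k) = gamma(k) / gamma(0). Sigma^2 cancels.
  numerator   = (1)*(-0.627) + (-0.058)*(0.357) = -0.647706.
  denominator = (1)^2 + (-0.058)^2 + (-0.627)^2 + (0.357)^2 = 1.523942.
  rho(2) = -0.647706 / 1.523942 = -0.4250.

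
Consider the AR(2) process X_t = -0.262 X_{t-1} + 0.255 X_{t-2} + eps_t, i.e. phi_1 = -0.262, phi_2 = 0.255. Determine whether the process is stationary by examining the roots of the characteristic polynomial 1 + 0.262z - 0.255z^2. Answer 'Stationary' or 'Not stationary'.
\text{Stationary}

The AR(p) characteristic polynomial is P(z) = 1 + 0.262z - 0.255z^2.
Stationarity requires all roots to lie outside the unit circle, i.e. |z| > 1 for every root.
Set 1 + (0.262) z + (-0.255) z^2 = 0, i.e. a z^2 + b z + c = 0 with a = -0.255, b = 0.262, c = 1.
Discriminant D = b^2 - 4ac = (0.262)^2 - 4*(-0.255)*1 = 0.068644 - (-1.02) = 1.088644.
D >= 0, so the roots are real: z = (-b +/- sqrt(D)) / (2a) = (-0.262 +/- 1.043381) / (-0.51).
  z_1 = (-0.262 + 1.043381) / (-0.51) = -1.5321,   |z_1| = 1.5321.
  z_2 = (-0.262 - 1.043381) / (-0.51) = 2.5596,   |z_2| = 2.5596.
Moduli of all roots: 1.5321, 2.5596.
All moduli strictly greater than 1? Yes.
Verdict: Stationary.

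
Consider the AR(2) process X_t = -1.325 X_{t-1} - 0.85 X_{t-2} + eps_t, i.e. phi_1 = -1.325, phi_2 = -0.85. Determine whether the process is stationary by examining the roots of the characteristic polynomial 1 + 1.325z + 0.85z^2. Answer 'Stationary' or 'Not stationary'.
\text{Stationary}

The AR(p) characteristic polynomial is P(z) = 1 + 1.325z + 0.85z^2.
Stationarity requires all roots to lie outside the unit circle, i.e. |z| > 1 for every root.
Set 1 + (1.325) z + (0.85) z^2 = 0, i.e. a z^2 + b z + c = 0 with a = 0.85, b = 1.325, c = 1.
Discriminant D = b^2 - 4ac = (1.325)^2 - 4*(0.85)*1 = 1.755625 - (3.4) = -1.644375.
D < 0, so the roots are the complex-conjugate pair z = (-b +/- i sqrt(-D)) / (2a) = -0.7794 +/- 0.7543i.
For a conjugate pair |z|^2 = z * conj(z) = (product of roots) = c/a = 1/(0.85) = 1.176471, so |z| = sqrt(1.176471) = 1.0847 for both roots.
Moduli of all roots: 1.0847, 1.0847.
All moduli strictly greater than 1? Yes.
Verdict: Stationary.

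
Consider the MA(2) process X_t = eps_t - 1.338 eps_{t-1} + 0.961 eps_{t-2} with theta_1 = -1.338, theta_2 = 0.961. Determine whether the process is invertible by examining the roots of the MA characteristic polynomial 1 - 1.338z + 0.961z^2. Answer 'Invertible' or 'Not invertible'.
\text{Invertible}

The MA(q) characteristic polynomial is P(z) = 1 - 1.338z + 0.961z^2.
Invertibility requires all roots to lie outside the unit circle, i.e. |z| > 1 for every root.
Set 1 + (-1.338) z + (0.961) z^2 = 0, i.e. a z^2 + b z + c = 0 with a = 0.961, b = -1.338, c = 1.
Discriminant D = b^2 - 4ac = (-1.338)^2 - 4*(0.961)*1 = 1.790244 - (3.844) = -2.053756.
D < 0, so the roots are the complex-conjugate pair z = (-b +/- i sqrt(-D)) / (2a) = 0.6961 +/- 0.7456i.
For a conjugate pair |z|^2 = z * conj(z) = (product of roots) = c/a = 1/(0.961) = 1.040583, so |z| = sqrt(1.040583) = 1.0201 for both roots.
Moduli of all roots: 1.0201, 1.0201.
All moduli strictly greater than 1? Yes.
Verdict: Invertible.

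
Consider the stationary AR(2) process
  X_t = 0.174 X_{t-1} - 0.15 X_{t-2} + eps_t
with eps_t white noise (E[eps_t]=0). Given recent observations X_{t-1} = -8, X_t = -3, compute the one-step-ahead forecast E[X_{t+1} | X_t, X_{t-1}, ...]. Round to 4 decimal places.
E[X_{t+1} \mid \mathcal F_t] = 0.6780

For an AR(p) model X_t = c + sum_i phi_i X_{t-i} + eps_t, the
one-step-ahead conditional mean is
  E[X_{t+1} | X_t, ...] = c + sum_i phi_i X_{t+1-i}.
Substitute known values:
  E[X_{t+1} | ...] = (0.174) * (-3) + (-0.15) * (-8)
                   = 0.6780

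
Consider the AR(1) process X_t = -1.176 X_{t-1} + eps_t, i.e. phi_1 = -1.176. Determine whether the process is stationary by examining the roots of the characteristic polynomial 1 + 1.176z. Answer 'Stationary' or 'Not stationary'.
\text{Not stationary}

The AR(p) characteristic polynomial is P(z) = 1 + 1.176z.
Stationarity requires all roots to lie outside the unit circle, i.e. |z| > 1 for every root.
This is linear in z: 1 + (1.176) z = 0  =>  z = -1/(1.176) = -0.85034,  |z| = 0.85034.
Moduli of all roots: 0.8503.
All moduli strictly greater than 1? No.
Verdict: Not stationary.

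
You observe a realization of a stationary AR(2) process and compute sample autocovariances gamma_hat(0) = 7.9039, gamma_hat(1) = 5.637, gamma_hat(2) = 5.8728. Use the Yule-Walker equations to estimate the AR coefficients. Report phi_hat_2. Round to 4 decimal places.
\hat\phi_{2} = 0.4770

The Yule-Walker equations for an AR(p) process read, in matrix form,
  Gamma_p phi = r_p,   with   (Gamma_p)_{ij} = gamma(|i - j|),
                       (r_p)_i = gamma(i),   i,j = 1..p.
Substitute the sample gammas (Toeplitz matrix and right-hand side of size 2):
  Gamma_p = [[7.9039, 5.637], [5.637, 7.9039]]
  r_p     = [5.637, 5.8728]
Written out:
  7.9039 phi_1 + 5.637 phi_2 = 5.637
  5.637 phi_1 + 7.9039 phi_2 = 5.8728
Solve by Cramer's rule:
  det = gamma(0)^2 - gamma(1)^2 = (7.9039)^2 - (5.637)^2 = 62.47163521 - 31.775769 = 30.69586621
  phi_hat_1 = [gamma(1) gamma(0) - gamma(1) gamma(2)] / det = [(5.637)(7.9039) - (5.637)(5.8728)] / 30.69586621 = 11.4493107 / 30.69586621 = 0.373
  phi_hat_2 = [gamma(0) gamma(2) - gamma(1)^2] / det = [(7.9039)(5.8728) - (5.637)^2] / 30.69586621 = 14.64225492 / 30.69586621 = 0.477
So phi_hat = [0.3730, 0.4770].
Therefore phi_hat_2 = 0.4770.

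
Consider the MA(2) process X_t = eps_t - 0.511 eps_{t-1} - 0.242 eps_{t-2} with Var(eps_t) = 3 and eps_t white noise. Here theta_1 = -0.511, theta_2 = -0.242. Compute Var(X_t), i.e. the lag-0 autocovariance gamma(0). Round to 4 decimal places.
\gamma(0) = 3.9591

For an MA(q) process X_t = eps_t + sum_i theta_i eps_{t-i} with
Var(eps_t) = sigma^2, the variance is
  gamma(0) = sigma^2 * (1 + sum_i theta_i^2).
  sum_i theta_i^2 = (-0.511)^2 + (-0.242)^2 = 0.261121 + 0.058564 = 0.319685.
  gamma(0) = 3 * (1 + 0.319685) = 3 * 1.319685 = 3.959055, which rounds to 3.9591.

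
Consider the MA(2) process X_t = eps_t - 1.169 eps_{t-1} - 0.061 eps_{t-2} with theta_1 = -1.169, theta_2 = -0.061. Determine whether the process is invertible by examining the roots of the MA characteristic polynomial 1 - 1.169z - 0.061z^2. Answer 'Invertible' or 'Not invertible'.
\text{Not invertible}

The MA(q) characteristic polynomial is P(z) = 1 - 1.169z - 0.061z^2.
Invertibility requires all roots to lie outside the unit circle, i.e. |z| > 1 for every root.
Set 1 + (-1.169) z + (-0.061) z^2 = 0, i.e. a z^2 + b z + c = 0 with a = -0.061, b = -1.169, c = 1.
Discriminant D = b^2 - 4ac = (-1.169)^2 - 4*(-0.061)*1 = 1.366561 - (-0.244) = 1.610561.
D >= 0, so the roots are real: z = (-b +/- sqrt(D)) / (2a) = (1.169 +/- 1.269079) / (-0.122).
  z_1 = (1.169 + 1.269079) / (-0.122) = -19.9843,   |z_1| = 19.9843.
  z_2 = (1.169 - 1.269079) / (-0.122) = 0.8203,   |z_2| = 0.8203.
Moduli of all roots: 19.9843, 0.8203.
All moduli strictly greater than 1? No.
Verdict: Not invertible.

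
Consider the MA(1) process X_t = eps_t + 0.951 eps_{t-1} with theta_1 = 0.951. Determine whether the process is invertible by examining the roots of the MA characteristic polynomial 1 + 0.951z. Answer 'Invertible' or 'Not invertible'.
\text{Invertible}

The MA(q) characteristic polynomial is P(z) = 1 + 0.951z.
Invertibility requires all roots to lie outside the unit circle, i.e. |z| > 1 for every root.
This is linear in z: 1 + (0.951) z = 0  =>  z = -1/(0.951) = -1.051525,  |z| = 1.051525.
Moduli of all roots: 1.0515.
All moduli strictly greater than 1? Yes.
Verdict: Invertible.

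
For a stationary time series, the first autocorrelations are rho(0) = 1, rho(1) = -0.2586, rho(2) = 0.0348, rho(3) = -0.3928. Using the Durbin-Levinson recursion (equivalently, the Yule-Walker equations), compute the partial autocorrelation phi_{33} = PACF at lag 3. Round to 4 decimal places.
\phi_{33} = -0.4210

The PACF at lag k is phi_{kk}, the last component of the solution
to the Yule-Walker system G_k phi = r_k where
  (G_k)_{ij} = rho(|i - j|), (r_k)_i = rho(i), i,j = 1..k.
Equivalently, Durbin-Levinson gives phi_{kk} iteratively:
  phi_{11} = rho(1)
  phi_{kk} = [rho(k) - sum_{j=1..k-1} phi_{k-1,j} rho(k-j)]
            / [1 - sum_{j=1..k-1} phi_{k-1,j} rho(j)],
  phi_{k,j} = phi_{k-1,j} - phi_{kk} phi_{k-1,k-j},  j = 1..k-1.
Step k = 1:
  phi_11 = rho(1) = -0.2586.
Step k = 2:
  phi_22 = [rho(2) - phi_11 rho(1)] / [1 - phi_11 rho(1)] = [0.0348 - (-0.2586)(-0.2586)] / [1 - (-0.2586)(-0.2586)]
         = -0.03207396 / 0.93312604 = -0.034373.
  Update: phi_21 = phi_11 - phi_22 phi_11 = -0.2586 - (-0.034373)(-0.2586) = -0.267489.
Step k = 3:
  phi_33 = [rho(3) - phi_21 rho(2) - phi_22 rho(1)] / [1 - phi_21 rho(1) - phi_22 rho(2)]
    numerator   = -0.3928 - (-0.267489)(0.0348) - (-0.034373)(-0.2586) = -0.39238014
    denominator = 1 - (-0.267489)(-0.2586) - (-0.034373)(0.0348) = 0.93202357
  phi_33 = -0.39238014 / 0.93202357 = -0.421.
Therefore phi_{33} = -0.4210.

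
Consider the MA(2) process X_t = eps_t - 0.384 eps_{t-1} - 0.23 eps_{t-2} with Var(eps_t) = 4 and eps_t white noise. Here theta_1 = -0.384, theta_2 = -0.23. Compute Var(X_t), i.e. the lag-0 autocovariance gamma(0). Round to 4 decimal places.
\gamma(0) = 4.8014

For an MA(q) process X_t = eps_t + sum_i theta_i eps_{t-i} with
Var(eps_t) = sigma^2, the variance is
  gamma(0) = sigma^2 * (1 + sum_i theta_i^2).
  sum_i theta_i^2 = (-0.384)^2 + (-0.23)^2 = 0.147456 + 0.0529 = 0.200356.
  gamma(0) = 4 * (1 + 0.200356) = 4 * 1.200356 = 4.801424, which rounds to 4.8014.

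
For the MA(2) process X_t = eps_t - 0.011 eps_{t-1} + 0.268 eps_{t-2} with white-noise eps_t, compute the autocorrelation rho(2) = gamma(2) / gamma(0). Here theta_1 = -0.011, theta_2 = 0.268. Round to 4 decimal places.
\rho(2) = 0.2500

For an MA(q) process with theta_0 = 1, the autocovariance is
  gamma(k) = sigma^2 * sum_{i=0..q-k} theta_i * theta_{i+k},
and rho(k) = gamma(k) / gamma(0). Sigma^2 cancels.
  numerator   = (1)*(0.268) = 0.268.
  denominator = (1)^2 + (-0.011)^2 + (0.268)^2 = 1.071945.
  rho(2) = 0.268 / 1.071945 = 0.2500.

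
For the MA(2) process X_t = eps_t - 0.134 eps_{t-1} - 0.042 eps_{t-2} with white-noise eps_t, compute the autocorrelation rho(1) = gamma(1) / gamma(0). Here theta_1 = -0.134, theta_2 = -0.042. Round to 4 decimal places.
\rho(1) = -0.1259

For an MA(q) process with theta_0 = 1, the autocovariance is
  gamma(k) = sigma^2 * sum_{i=0..q-k} theta_i * theta_{i+k},
and rho(k) = gamma(k) / gamma(0). Sigma^2 cancels.
  numerator   = (1)*(-0.134) + (-0.134)*(-0.042) = -0.128372.
  denominator = (1)^2 + (-0.134)^2 + (-0.042)^2 = 1.01972.
  rho(1) = -0.128372 / 1.01972 = -0.1259.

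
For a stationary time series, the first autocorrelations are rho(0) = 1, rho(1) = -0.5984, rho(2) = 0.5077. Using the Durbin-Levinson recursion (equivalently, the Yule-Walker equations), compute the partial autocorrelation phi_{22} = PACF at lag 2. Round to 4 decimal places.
\phi_{22} = 0.2331

The PACF at lag k is phi_{kk}, the last component of the solution
to the Yule-Walker system G_k phi = r_k where
  (G_k)_{ij} = rho(|i - j|), (r_k)_i = rho(i), i,j = 1..k.
Equivalently, Durbin-Levinson gives phi_{kk} iteratively:
  phi_{11} = rho(1)
  phi_{kk} = [rho(k) - sum_{j=1..k-1} phi_{k-1,j} rho(k-j)]
            / [1 - sum_{j=1..k-1} phi_{k-1,j} rho(j)],
  phi_{k,j} = phi_{k-1,j} - phi_{kk} phi_{k-1,k-j},  j = 1..k-1.
Step k = 1:
  phi_11 = rho(1) = -0.5984.
Step k = 2:
  phi_22 = [rho(2) - phi_11 rho(1)] / [1 - phi_11 rho(1)] = [0.5077 - (-0.5984)(-0.5984)] / [1 - (-0.5984)(-0.5984)]
         = 0.14961744 / 0.64191744 = 0.2331.
Therefore phi_{22} = 0.2331.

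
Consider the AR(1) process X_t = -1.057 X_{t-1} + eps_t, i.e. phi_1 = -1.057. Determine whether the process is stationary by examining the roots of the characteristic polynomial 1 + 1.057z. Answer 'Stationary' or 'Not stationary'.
\text{Not stationary}

The AR(p) characteristic polynomial is P(z) = 1 + 1.057z.
Stationarity requires all roots to lie outside the unit circle, i.e. |z| > 1 for every root.
This is linear in z: 1 + (1.057) z = 0  =>  z = -1/(1.057) = -0.946074,  |z| = 0.946074.
Moduli of all roots: 0.9461.
All moduli strictly greater than 1? No.
Verdict: Not stationary.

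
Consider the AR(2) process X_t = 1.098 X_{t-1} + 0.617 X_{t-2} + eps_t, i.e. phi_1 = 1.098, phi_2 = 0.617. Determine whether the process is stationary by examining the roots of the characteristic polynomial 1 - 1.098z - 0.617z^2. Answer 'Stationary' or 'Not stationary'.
\text{Not stationary}

The AR(p) characteristic polynomial is P(z) = 1 - 1.098z - 0.617z^2.
Stationarity requires all roots to lie outside the unit circle, i.e. |z| > 1 for every root.
Set 1 + (-1.098) z + (-0.617) z^2 = 0, i.e. a z^2 + b z + c = 0 with a = -0.617, b = -1.098, c = 1.
Discriminant D = b^2 - 4ac = (-1.098)^2 - 4*(-0.617)*1 = 1.205604 - (-2.468) = 3.673604.
D >= 0, so the roots are real: z = (-b +/- sqrt(D)) / (2a) = (1.098 +/- 1.916665) / (-1.234).
  z_1 = (1.098 + 1.916665) / (-1.234) = -2.443,   |z_1| = 2.443.
  z_2 = (1.098 - 1.916665) / (-1.234) = 0.6634,   |z_2| = 0.6634.
Moduli of all roots: 2.4430, 0.6634.
All moduli strictly greater than 1? No.
Verdict: Not stationary.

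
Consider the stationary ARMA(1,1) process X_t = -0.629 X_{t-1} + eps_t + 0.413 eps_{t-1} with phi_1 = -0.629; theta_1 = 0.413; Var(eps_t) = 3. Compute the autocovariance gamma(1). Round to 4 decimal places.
\gamma(1) = -0.7937

Multiply the model equation by X_{t-k} and take expectations. With theta_0 = psi_0 = 1 and psi_j the MA(infinity) weights, this gives
  gamma(k) - sum_i phi_i gamma(k-i) = c_k,
  c_k = sigma^2 * sum_{j=k..q} theta_j psi_{j-k}   (c_k = 0 for k > q),
using gamma(-m) = gamma(m).
psi-weights needed (psi_j = theta_j + sum_i phi_i psi_{j-i}):
  psi_1 = theta_1 + phi_1 = 0.413 + (-0.629) = -0.216
Right-hand sides:
  c_0 = sigma^2 (1 + theta_1 psi_1) = 3 * (1 + (0.413)(-0.216)) = 3 * 0.910792 = 2.732376
  c_1 = sigma^2 theta_1 = 3 * (0.413) = 1.239
  c_2 = 0
Equations for k = 0 and k = 1 (AR order 1):
  gamma(0) = phi_1 gamma(1) + c_0
  gamma(1) = phi_1 gamma(0) + c_1
Substituting the second into the first: gamma(0) (1 - phi_1^2) = c_0 + phi_1 c_1, so
  gamma(0) = (c_0 + phi_1 c_1) / (1 - phi_1^2) = (2.732376 + (-0.629)(1.239)) / (1 - (-0.629)^2) = 1.953045 / 0.604359 = 3.231597.
  gamma(1) = phi_1 gamma(0) + c_1 = (-0.629)(3.231597) + (1.239) = -0.793675.
Therefore gamma(1) = -0.7937 (to 4 decimal places).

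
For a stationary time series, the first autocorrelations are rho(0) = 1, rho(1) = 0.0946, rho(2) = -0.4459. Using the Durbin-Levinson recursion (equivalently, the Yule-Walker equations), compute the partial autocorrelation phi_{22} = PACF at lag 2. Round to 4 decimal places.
\phi_{22} = -0.4590

The PACF at lag k is phi_{kk}, the last component of the solution
to the Yule-Walker system G_k phi = r_k where
  (G_k)_{ij} = rho(|i - j|), (r_k)_i = rho(i), i,j = 1..k.
Equivalently, Durbin-Levinson gives phi_{kk} iteratively:
  phi_{11} = rho(1)
  phi_{kk} = [rho(k) - sum_{j=1..k-1} phi_{k-1,j} rho(k-j)]
            / [1 - sum_{j=1..k-1} phi_{k-1,j} rho(j)],
  phi_{k,j} = phi_{k-1,j} - phi_{kk} phi_{k-1,k-j},  j = 1..k-1.
Step k = 1:
  phi_11 = rho(1) = 0.0946.
Step k = 2:
  phi_22 = [rho(2) - phi_11 rho(1)] / [1 - phi_11 rho(1)] = [-0.4459 - (0.0946)(0.0946)] / [1 - (0.0946)(0.0946)]
         = -0.45484916 / 0.99105084 = -0.459.
Therefore phi_{22} = -0.4590.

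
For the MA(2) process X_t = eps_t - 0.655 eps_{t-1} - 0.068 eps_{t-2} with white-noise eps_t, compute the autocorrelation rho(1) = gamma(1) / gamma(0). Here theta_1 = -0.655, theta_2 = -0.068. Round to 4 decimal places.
\rho(1) = -0.4258

For an MA(q) process with theta_0 = 1, the autocovariance is
  gamma(k) = sigma^2 * sum_{i=0..q-k} theta_i * theta_{i+k},
and rho(k) = gamma(k) / gamma(0). Sigma^2 cancels.
  numerator   = (1)*(-0.655) + (-0.655)*(-0.068) = -0.61046.
  denominator = (1)^2 + (-0.655)^2 + (-0.068)^2 = 1.433649.
  rho(1) = -0.61046 / 1.433649 = -0.4258.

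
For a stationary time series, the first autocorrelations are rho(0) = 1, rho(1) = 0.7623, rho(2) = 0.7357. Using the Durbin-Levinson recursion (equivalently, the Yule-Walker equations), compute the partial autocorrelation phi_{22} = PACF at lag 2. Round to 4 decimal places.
\phi_{22} = 0.3691

The PACF at lag k is phi_{kk}, the last component of the solution
to the Yule-Walker system G_k phi = r_k where
  (G_k)_{ij} = rho(|i - j|), (r_k)_i = rho(i), i,j = 1..k.
Equivalently, Durbin-Levinson gives phi_{kk} iteratively:
  phi_{11} = rho(1)
  phi_{kk} = [rho(k) - sum_{j=1..k-1} phi_{k-1,j} rho(k-j)]
            / [1 - sum_{j=1..k-1} phi_{k-1,j} rho(j)],
  phi_{k,j} = phi_{k-1,j} - phi_{kk} phi_{k-1,k-j},  j = 1..k-1.
Step k = 1:
  phi_11 = rho(1) = 0.7623.
Step k = 2:
  phi_22 = [rho(2) - phi_11 rho(1)] / [1 - phi_11 rho(1)] = [0.7357 - (0.7623)(0.7623)] / [1 - (0.7623)(0.7623)]
         = 0.15459871 / 0.41889871 = 0.3691.
Therefore phi_{22} = 0.3691.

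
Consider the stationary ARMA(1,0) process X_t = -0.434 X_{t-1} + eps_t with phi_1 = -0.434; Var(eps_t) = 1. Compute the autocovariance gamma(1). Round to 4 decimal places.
\gamma(1) = -0.5347

Multiply the model equation by X_{t-k} and take expectations. With theta_0 = psi_0 = 1 and psi_j the MA(infinity) weights, this gives
  gamma(k) - sum_i phi_i gamma(k-i) = c_k,
  c_k = sigma^2 * sum_{j=k..q} theta_j psi_{j-k}   (c_k = 0 for k > q),
using gamma(-m) = gamma(m).
Pure AR (q = 0): c_0 = sigma^2 = 1, c_k = 0 for k >= 1.
Equations for k = 0 and k = 1 (AR order 1):
  gamma(0) = phi_1 gamma(1) + c_0
  gamma(1) = phi_1 gamma(0) + c_1
Substituting the second into the first: gamma(0) (1 - phi_1^2) = c_0 + phi_1 c_1, so
  gamma(0) = c_0 / (1 - phi_1^2) = 1 / (1 - (-0.434)^2) = 1 / 0.811644 = 1.232067.
  gamma(1) = phi_1 gamma(0) = (-0.434)(1.232067) = -0.534717.
Therefore gamma(1) = -0.5347 (to 4 decimal places).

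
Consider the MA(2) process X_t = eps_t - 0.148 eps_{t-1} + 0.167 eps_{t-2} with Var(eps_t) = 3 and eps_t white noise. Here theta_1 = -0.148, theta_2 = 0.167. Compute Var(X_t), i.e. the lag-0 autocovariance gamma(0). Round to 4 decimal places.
\gamma(0) = 3.1494

For an MA(q) process X_t = eps_t + sum_i theta_i eps_{t-i} with
Var(eps_t) = sigma^2, the variance is
  gamma(0) = sigma^2 * (1 + sum_i theta_i^2).
  sum_i theta_i^2 = (-0.148)^2 + (0.167)^2 = 0.021904 + 0.027889 = 0.049793.
  gamma(0) = 3 * (1 + 0.049793) = 3 * 1.049793 = 3.149379, which rounds to 3.1494.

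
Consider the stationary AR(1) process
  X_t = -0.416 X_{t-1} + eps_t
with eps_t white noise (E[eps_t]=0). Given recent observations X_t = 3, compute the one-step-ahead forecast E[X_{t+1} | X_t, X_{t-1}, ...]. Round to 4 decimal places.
E[X_{t+1} \mid \mathcal F_t] = -1.2480

For an AR(p) model X_t = c + sum_i phi_i X_{t-i} + eps_t, the
one-step-ahead conditional mean is
  E[X_{t+1} | X_t, ...] = c + sum_i phi_i X_{t+1-i}.
Substitute known values:
  E[X_{t+1} | ...] = (-0.416) * (3)
                   = -1.2480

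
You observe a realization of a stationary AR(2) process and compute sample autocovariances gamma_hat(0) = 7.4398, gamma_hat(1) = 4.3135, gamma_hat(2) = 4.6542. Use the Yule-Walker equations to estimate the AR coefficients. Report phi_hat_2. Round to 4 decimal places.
\hat\phi_{2} = 0.4360

The Yule-Walker equations for an AR(p) process read, in matrix form,
  Gamma_p phi = r_p,   with   (Gamma_p)_{ij} = gamma(|i - j|),
                       (r_p)_i = gamma(i),   i,j = 1..p.
Substitute the sample gammas (Toeplitz matrix and right-hand side of size 2):
  Gamma_p = [[7.4398, 4.3135], [4.3135, 7.4398]]
  r_p     = [4.3135, 4.6542]
Written out:
  7.4398 phi_1 + 4.3135 phi_2 = 4.3135
  4.3135 phi_1 + 7.4398 phi_2 = 4.6542
Solve by Cramer's rule:
  det = gamma(0)^2 - gamma(1)^2 = (7.4398)^2 - (4.3135)^2 = 55.35062404 - 18.60628225 = 36.74434179
  phi_hat_1 = [gamma(1) gamma(0) - gamma(1) gamma(2)] / det = [(4.3135)(7.4398) - (4.3135)(4.6542)] / 36.74434179 = 12.0156856 / 36.74434179 = 0.327
  phi_hat_2 = [gamma(0) gamma(2) - gamma(1)^2] / det = [(7.4398)(4.6542) - (4.3135)^2] / 36.74434179 = 16.02003491 / 36.74434179 = 0.436
So phi_hat = [0.3270, 0.4360].
Therefore phi_hat_2 = 0.4360.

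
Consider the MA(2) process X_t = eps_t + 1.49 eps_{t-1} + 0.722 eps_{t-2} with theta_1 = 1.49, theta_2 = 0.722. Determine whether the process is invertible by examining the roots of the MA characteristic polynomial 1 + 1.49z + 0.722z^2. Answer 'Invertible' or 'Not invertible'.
\text{Invertible}

The MA(q) characteristic polynomial is P(z) = 1 + 1.49z + 0.722z^2.
Invertibility requires all roots to lie outside the unit circle, i.e. |z| > 1 for every root.
Set 1 + (1.49) z + (0.722) z^2 = 0, i.e. a z^2 + b z + c = 0 with a = 0.722, b = 1.49, c = 1.
Discriminant D = b^2 - 4ac = (1.49)^2 - 4*(0.722)*1 = 2.2201 - (2.888) = -0.6679.
D < 0, so the roots are the complex-conjugate pair z = (-b +/- i sqrt(-D)) / (2a) = -1.0319 +/- 0.566i.
For a conjugate pair |z|^2 = z * conj(z) = (product of roots) = c/a = 1/(0.722) = 1.385042, so |z| = sqrt(1.385042) = 1.1769 for both roots.
Moduli of all roots: 1.1769, 1.1769.
All moduli strictly greater than 1? Yes.
Verdict: Invertible.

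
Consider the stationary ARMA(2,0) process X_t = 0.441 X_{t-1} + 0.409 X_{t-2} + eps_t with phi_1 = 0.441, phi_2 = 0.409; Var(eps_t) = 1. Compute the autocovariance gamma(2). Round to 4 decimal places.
\gamma(2) = 1.9999

Multiply the model equation by X_{t-k} and take expectations. With theta_0 = psi_0 = 1 and psi_j the MA(infinity) weights, this gives
  gamma(k) - sum_i phi_i gamma(k-i) = c_k,
  c_k = sigma^2 * sum_{j=k..q} theta_j psi_{j-k}   (c_k = 0 for k > q),
using gamma(-m) = gamma(m).
Pure AR (q = 0): c_0 = sigma^2 = 1, c_k = 0 for k >= 1.
Equations for k = 0, 1, 2 (AR order 2, c_2 = 0):
  (E0) gamma(0) = phi_1 gamma(1) + phi_2 gamma(2) + c_0
  (E1) gamma(1) = phi_1 gamma(0) + phi_2 gamma(1) + c_1
  (E2) gamma(2) = phi_1 gamma(1) + phi_2 gamma(0)
From (E1): gamma(1) = A gamma(0) + B with
  A = phi_1 / (1 - phi_2) = 0.441 / 0.591 = 0.746193,   B = c_1 / (1 - phi_2) = 0 / 0.591 = 0.
Insert (E2) into (E0): gamma(0) (1 - phi_2^2) = phi_1 (1 + phi_2) gamma(1) + c_0.
  phi_1 (1 + phi_2) = (0.441)(1.409) = 0.621369,   1 - phi_2^2 = 0.832719.
Replace gamma(1) by A gamma(0) + B and collect gamma(0):
  gamma(0) [0.832719 - (0.621369)(0.746193)] = c_0 = 1
  gamma(0) * 0.369058 = 1
  gamma(0) = 1 / 0.369058 = 2.709602.
  gamma(1) = A gamma(0) = (0.746193)(2.709602) = 2.021886.
  gamma(2) = phi_1 gamma(1) + phi_2 gamma(0) = (0.441)(2.021886) + (0.409)(2.709602) = 1.999879.
Therefore gamma(2) = 1.9999 (to 4 decimal places).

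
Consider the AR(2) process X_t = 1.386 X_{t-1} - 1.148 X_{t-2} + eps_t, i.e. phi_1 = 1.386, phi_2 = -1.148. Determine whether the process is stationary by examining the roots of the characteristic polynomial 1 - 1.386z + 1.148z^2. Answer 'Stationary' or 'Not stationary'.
\text{Not stationary}

The AR(p) characteristic polynomial is P(z) = 1 - 1.386z + 1.148z^2.
Stationarity requires all roots to lie outside the unit circle, i.e. |z| > 1 for every root.
Set 1 + (-1.386) z + (1.148) z^2 = 0, i.e. a z^2 + b z + c = 0 with a = 1.148, b = -1.386, c = 1.
Discriminant D = b^2 - 4ac = (-1.386)^2 - 4*(1.148)*1 = 1.920996 - (4.592) = -2.671004.
D < 0, so the roots are the complex-conjugate pair z = (-b +/- i sqrt(-D)) / (2a) = 0.6037 +/- 0.7118i.
For a conjugate pair |z|^2 = z * conj(z) = (product of roots) = c/a = 1/(1.148) = 0.87108, so |z| = sqrt(0.87108) = 0.9333 for both roots.
Moduli of all roots: 0.9333, 0.9333.
All moduli strictly greater than 1? No.
Verdict: Not stationary.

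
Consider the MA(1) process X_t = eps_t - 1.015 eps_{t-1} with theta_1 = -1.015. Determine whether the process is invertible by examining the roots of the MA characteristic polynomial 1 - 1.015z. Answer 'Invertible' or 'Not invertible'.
\text{Not invertible}

The MA(q) characteristic polynomial is P(z) = 1 - 1.015z.
Invertibility requires all roots to lie outside the unit circle, i.e. |z| > 1 for every root.
This is linear in z: 1 + (-1.015) z = 0  =>  z = -1/(-1.015) = 0.985222,  |z| = 0.985222.
Moduli of all roots: 0.9852.
All moduli strictly greater than 1? No.
Verdict: Not invertible.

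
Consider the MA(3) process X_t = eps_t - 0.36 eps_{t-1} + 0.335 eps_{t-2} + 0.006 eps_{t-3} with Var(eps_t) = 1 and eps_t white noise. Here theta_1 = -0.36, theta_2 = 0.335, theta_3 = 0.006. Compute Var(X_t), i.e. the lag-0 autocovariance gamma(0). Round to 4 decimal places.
\gamma(0) = 1.2419

For an MA(q) process X_t = eps_t + sum_i theta_i eps_{t-i} with
Var(eps_t) = sigma^2, the variance is
  gamma(0) = sigma^2 * (1 + sum_i theta_i^2).
  sum_i theta_i^2 = (-0.36)^2 + (0.335)^2 + (0.006)^2 = 0.1296 + 0.112225 + 0.000036 = 0.241861.
  gamma(0) = 1 * (1 + 0.241861) = 1 * 1.241861 = 1.241861, which rounds to 1.2419.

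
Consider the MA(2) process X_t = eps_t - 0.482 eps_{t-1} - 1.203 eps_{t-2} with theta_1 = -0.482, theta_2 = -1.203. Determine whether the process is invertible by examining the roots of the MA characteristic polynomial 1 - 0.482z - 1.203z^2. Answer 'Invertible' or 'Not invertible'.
\text{Not invertible}

The MA(q) characteristic polynomial is P(z) = 1 - 0.482z - 1.203z^2.
Invertibility requires all roots to lie outside the unit circle, i.e. |z| > 1 for every root.
Set 1 + (-0.482) z + (-1.203) z^2 = 0, i.e. a z^2 + b z + c = 0 with a = -1.203, b = -0.482, c = 1.
Discriminant D = b^2 - 4ac = (-0.482)^2 - 4*(-1.203)*1 = 0.232324 - (-4.812) = 5.044324.
D >= 0, so the roots are real: z = (-b +/- sqrt(D)) / (2a) = (0.482 +/- 2.245957) / (-2.406).
  z_1 = (0.482 + 2.245957) / (-2.406) = -1.1338,   |z_1| = 1.1338.
  z_2 = (0.482 - 2.245957) / (-2.406) = 0.7331,   |z_2| = 0.7331.
Moduli of all roots: 1.1338, 0.7331.
All moduli strictly greater than 1? No.
Verdict: Not invertible.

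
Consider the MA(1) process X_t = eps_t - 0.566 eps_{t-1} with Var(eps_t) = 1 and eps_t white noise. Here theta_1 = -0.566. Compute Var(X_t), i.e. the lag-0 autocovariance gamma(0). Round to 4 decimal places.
\gamma(0) = 1.3204

For an MA(q) process X_t = eps_t + sum_i theta_i eps_{t-i} with
Var(eps_t) = sigma^2, the variance is
  gamma(0) = sigma^2 * (1 + sum_i theta_i^2).
  sum_i theta_i^2 = (-0.566)^2 = 0.320356.
  gamma(0) = 1 * (1 + 0.320356) = 1 * 1.320356 = 1.320356, which rounds to 1.3204.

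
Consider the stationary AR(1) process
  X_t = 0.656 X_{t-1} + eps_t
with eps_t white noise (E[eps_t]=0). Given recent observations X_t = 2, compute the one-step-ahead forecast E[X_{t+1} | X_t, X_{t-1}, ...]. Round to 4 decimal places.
E[X_{t+1} \mid \mathcal F_t] = 1.3120

For an AR(p) model X_t = c + sum_i phi_i X_{t-i} + eps_t, the
one-step-ahead conditional mean is
  E[X_{t+1} | X_t, ...] = c + sum_i phi_i X_{t+1-i}.
Substitute known values:
  E[X_{t+1} | ...] = (0.656) * (2)
                   = 1.3120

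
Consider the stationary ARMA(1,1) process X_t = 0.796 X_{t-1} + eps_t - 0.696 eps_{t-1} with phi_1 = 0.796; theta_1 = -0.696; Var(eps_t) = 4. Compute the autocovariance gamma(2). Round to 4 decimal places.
\gamma(2) = 0.3876

Multiply the model equation by X_{t-k} and take expectations. With theta_0 = psi_0 = 1 and psi_j the MA(infinity) weights, this gives
  gamma(k) - sum_i phi_i gamma(k-i) = c_k,
  c_k = sigma^2 * sum_{j=k..q} theta_j psi_{j-k}   (c_k = 0 for k > q),
using gamma(-m) = gamma(m).
psi-weights needed (psi_j = theta_j + sum_i phi_i psi_{j-i}):
  psi_1 = theta_1 + phi_1 = -0.696 + (0.796) = 0.1
Right-hand sides:
  c_0 = sigma^2 (1 + theta_1 psi_1) = 4 * (1 + (-0.696)(0.1)) = 4 * 0.9304 = 3.7216
  c_1 = sigma^2 theta_1 = 4 * (-0.696) = -2.784
  c_2 = 0
Equations for k = 0 and k = 1 (AR order 1):
  gamma(0) = phi_1 gamma(1) + c_0
  gamma(1) = phi_1 gamma(0) + c_1
Substituting the second into the first: gamma(0) (1 - phi_1^2) = c_0 + phi_1 c_1, so
  gamma(0) = (c_0 + phi_1 c_1) / (1 - phi_1^2) = (3.7216 + (0.796)(-2.784)) / (1 - (0.796)^2) = 1.505536 / 0.366384 = 4.109175.
  gamma(1) = phi_1 gamma(0) + c_1 = (0.796)(4.109175) + (-2.784) = 0.486903.
For k = 2 (> q): gamma(2) = phi_1 gamma(1) = (0.796)(0.486903) = 0.387575.
Therefore gamma(2) = 0.3876 (to 4 decimal places).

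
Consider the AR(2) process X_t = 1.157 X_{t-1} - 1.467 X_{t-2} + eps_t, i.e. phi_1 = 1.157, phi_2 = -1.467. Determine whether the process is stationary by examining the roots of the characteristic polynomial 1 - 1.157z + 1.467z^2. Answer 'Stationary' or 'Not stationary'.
\text{Not stationary}

The AR(p) characteristic polynomial is P(z) = 1 - 1.157z + 1.467z^2.
Stationarity requires all roots to lie outside the unit circle, i.e. |z| > 1 for every root.
Set 1 + (-1.157) z + (1.467) z^2 = 0, i.e. a z^2 + b z + c = 0 with a = 1.467, b = -1.157, c = 1.
Discriminant D = b^2 - 4ac = (-1.157)^2 - 4*(1.467)*1 = 1.338649 - (5.868) = -4.529351.
D < 0, so the roots are the complex-conjugate pair z = (-b +/- i sqrt(-D)) / (2a) = 0.3943 +/- 0.7254i.
For a conjugate pair |z|^2 = z * conj(z) = (product of roots) = c/a = 1/(1.467) = 0.681663, so |z| = sqrt(0.681663) = 0.8256 for both roots.
Moduli of all roots: 0.8256, 0.8256.
All moduli strictly greater than 1? No.
Verdict: Not stationary.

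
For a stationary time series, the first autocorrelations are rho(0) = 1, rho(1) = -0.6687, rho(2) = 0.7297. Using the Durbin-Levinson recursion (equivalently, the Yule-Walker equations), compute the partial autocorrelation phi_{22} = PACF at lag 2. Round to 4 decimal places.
\phi_{22} = 0.5111

The PACF at lag k is phi_{kk}, the last component of the solution
to the Yule-Walker system G_k phi = r_k where
  (G_k)_{ij} = rho(|i - j|), (r_k)_i = rho(i), i,j = 1..k.
Equivalently, Durbin-Levinson gives phi_{kk} iteratively:
  phi_{11} = rho(1)
  phi_{kk} = [rho(k) - sum_{j=1..k-1} phi_{k-1,j} rho(k-j)]
            / [1 - sum_{j=1..k-1} phi_{k-1,j} rho(j)],
  phi_{k,j} = phi_{k-1,j} - phi_{kk} phi_{k-1,k-j},  j = 1..k-1.
Step k = 1:
  phi_11 = rho(1) = -0.6687.
Step k = 2:
  phi_22 = [rho(2) - phi_11 rho(1)] / [1 - phi_11 rho(1)] = [0.7297 - (-0.6687)(-0.6687)] / [1 - (-0.6687)(-0.6687)]
         = 0.28254031 / 0.55284031 = 0.5111.
Therefore phi_{22} = 0.5111.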